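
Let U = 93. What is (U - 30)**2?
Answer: 3969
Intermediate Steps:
(U - 30)**2 = (93 - 30)**2 = 63**2 = 3969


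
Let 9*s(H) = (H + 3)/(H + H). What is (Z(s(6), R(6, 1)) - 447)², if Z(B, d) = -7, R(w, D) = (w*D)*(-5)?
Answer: 206116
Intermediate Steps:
s(H) = (3 + H)/(18*H) (s(H) = ((H + 3)/(H + H))/9 = ((3 + H)/((2*H)))/9 = ((3 + H)*(1/(2*H)))/9 = ((3 + H)/(2*H))/9 = (3 + H)/(18*H))
R(w, D) = -5*D*w (R(w, D) = (D*w)*(-5) = -5*D*w)
(Z(s(6), R(6, 1)) - 447)² = (-7 - 447)² = (-454)² = 206116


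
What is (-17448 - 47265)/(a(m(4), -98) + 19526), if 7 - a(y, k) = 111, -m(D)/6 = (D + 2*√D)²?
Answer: -21571/6474 ≈ -3.3319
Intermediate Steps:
m(D) = -6*(D + 2*√D)²
a(y, k) = -104 (a(y, k) = 7 - 1*111 = 7 - 111 = -104)
(-17448 - 47265)/(a(m(4), -98) + 19526) = (-17448 - 47265)/(-104 + 19526) = -64713/19422 = -64713*1/19422 = -21571/6474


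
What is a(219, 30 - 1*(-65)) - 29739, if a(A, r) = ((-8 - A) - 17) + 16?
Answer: -29967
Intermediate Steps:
a(A, r) = -9 - A (a(A, r) = (-25 - A) + 16 = -9 - A)
a(219, 30 - 1*(-65)) - 29739 = (-9 - 1*219) - 29739 = (-9 - 219) - 29739 = -228 - 29739 = -29967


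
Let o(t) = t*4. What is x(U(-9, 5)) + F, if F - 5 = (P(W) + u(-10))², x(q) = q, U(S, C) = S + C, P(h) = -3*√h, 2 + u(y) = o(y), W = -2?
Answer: 1747 + 252*I*√2 ≈ 1747.0 + 356.38*I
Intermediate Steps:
o(t) = 4*t
u(y) = -2 + 4*y
U(S, C) = C + S
F = 5 + (-42 - 3*I*√2)² (F = 5 + (-3*I*√2 + (-2 + 4*(-10)))² = 5 + (-3*I*√2 + (-2 - 40))² = 5 + (-3*I*√2 - 42)² = 5 + (-42 - 3*I*√2)² ≈ 1751.0 + 356.38*I)
x(U(-9, 5)) + F = (5 - 9) + (1751 + 252*I*√2) = -4 + (1751 + 252*I*√2) = 1747 + 252*I*√2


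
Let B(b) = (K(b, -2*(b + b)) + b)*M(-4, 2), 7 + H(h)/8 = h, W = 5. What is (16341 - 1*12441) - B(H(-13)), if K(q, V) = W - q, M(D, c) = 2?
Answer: 3890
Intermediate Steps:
H(h) = -56 + 8*h
K(q, V) = 5 - q
B(b) = 10 (B(b) = ((5 - b) + b)*2 = 5*2 = 10)
(16341 - 1*12441) - B(H(-13)) = (16341 - 1*12441) - 1*10 = (16341 - 12441) - 10 = 3900 - 10 = 3890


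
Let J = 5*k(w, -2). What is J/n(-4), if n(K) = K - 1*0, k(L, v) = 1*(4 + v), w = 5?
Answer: -5/2 ≈ -2.5000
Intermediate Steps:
k(L, v) = 4 + v
n(K) = K (n(K) = K + 0 = K)
J = 10 (J = 5*(4 - 2) = 5*2 = 10)
J/n(-4) = 10/(-4) = 10*(-1/4) = -5/2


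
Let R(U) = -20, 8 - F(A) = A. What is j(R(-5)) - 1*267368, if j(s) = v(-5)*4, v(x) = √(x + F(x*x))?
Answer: -267368 + 4*I*√22 ≈ -2.6737e+5 + 18.762*I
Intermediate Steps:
F(A) = 8 - A
v(x) = √(8 + x - x²) (v(x) = √(x + (8 - x*x)) = √(x + (8 - x²)) = √(8 + x - x²))
j(s) = 4*I*√22 (j(s) = √(8 - 5 - 1*(-5)²)*4 = √(8 - 5 - 1*25)*4 = √(8 - 5 - 25)*4 = √(-22)*4 = (I*√22)*4 = 4*I*√22)
j(R(-5)) - 1*267368 = 4*I*√22 - 1*267368 = 4*I*√22 - 267368 = -267368 + 4*I*√22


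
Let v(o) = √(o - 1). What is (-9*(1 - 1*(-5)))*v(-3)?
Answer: -108*I ≈ -108.0*I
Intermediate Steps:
v(o) = √(-1 + o)
(-9*(1 - 1*(-5)))*v(-3) = (-9*(1 - 1*(-5)))*√(-1 - 3) = (-9*(1 + 5))*√(-4) = (-9*6)*(2*I) = -108*I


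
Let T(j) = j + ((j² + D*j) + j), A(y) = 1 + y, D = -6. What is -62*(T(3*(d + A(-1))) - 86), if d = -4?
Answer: -6572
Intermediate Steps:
T(j) = j² - 4*j (T(j) = j + ((j² - 6*j) + j) = j + (j² - 5*j) = j² - 4*j)
-62*(T(3*(d + A(-1))) - 86) = -62*((3*(-4 + (1 - 1)))*(-4 + 3*(-4 + (1 - 1))) - 86) = -62*((3*(-4 + 0))*(-4 + 3*(-4 + 0)) - 86) = -62*((3*(-4))*(-4 + 3*(-4)) - 86) = -62*(-12*(-4 - 12) - 86) = -62*(-12*(-16) - 86) = -62*(192 - 86) = -62*106 = -6572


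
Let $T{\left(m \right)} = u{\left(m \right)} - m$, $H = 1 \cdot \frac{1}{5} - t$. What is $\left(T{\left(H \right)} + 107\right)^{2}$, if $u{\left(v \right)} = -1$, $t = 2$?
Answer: $\frac{290521}{25} \approx 11621.0$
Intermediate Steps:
$H = - \frac{9}{5}$ ($H = 1 \cdot \frac{1}{5} - 2 = \frac{1}{5} - 2 = - \frac{9}{5} \approx -1.8$)
$T{\left(m \right)} = -1 - m$
$\left(T{\left(H \right)} + 107\right)^{2} = \left(\left(-1 - - \frac{9}{5}\right) + 107\right)^{2} = \left(\left(-1 + \frac{9}{5}\right) + 107\right)^{2} = \left(\frac{4}{5} + 107\right)^{2} = \left(\frac{539}{5}\right)^{2} = \frac{290521}{25}$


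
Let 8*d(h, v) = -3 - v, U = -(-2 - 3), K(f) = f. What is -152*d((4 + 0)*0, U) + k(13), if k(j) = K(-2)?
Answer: 150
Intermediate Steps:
U = 5 (U = -1*(-5) = 5)
k(j) = -2
d(h, v) = -3/8 - v/8 (d(h, v) = (-3 - v)/8 = -3/8 - v/8)
-152*d((4 + 0)*0, U) + k(13) = -152*(-3/8 - 1/8*5) - 2 = -152*(-3/8 - 5/8) - 2 = -152*(-1) - 2 = 152 - 2 = 150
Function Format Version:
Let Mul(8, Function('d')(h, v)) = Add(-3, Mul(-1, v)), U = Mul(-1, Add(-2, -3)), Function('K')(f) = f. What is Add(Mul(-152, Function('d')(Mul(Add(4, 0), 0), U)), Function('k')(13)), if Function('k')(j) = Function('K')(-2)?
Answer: 150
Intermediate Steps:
U = 5 (U = Mul(-1, -5) = 5)
Function('k')(j) = -2
Function('d')(h, v) = Add(Rational(-3, 8), Mul(Rational(-1, 8), v)) (Function('d')(h, v) = Mul(Rational(1, 8), Add(-3, Mul(-1, v))) = Add(Rational(-3, 8), Mul(Rational(-1, 8), v)))
Add(Mul(-152, Function('d')(Mul(Add(4, 0), 0), U)), Function('k')(13)) = Add(Mul(-152, Add(Rational(-3, 8), Mul(Rational(-1, 8), 5))), -2) = Add(Mul(-152, Add(Rational(-3, 8), Rational(-5, 8))), -2) = Add(Mul(-152, -1), -2) = Add(152, -2) = 150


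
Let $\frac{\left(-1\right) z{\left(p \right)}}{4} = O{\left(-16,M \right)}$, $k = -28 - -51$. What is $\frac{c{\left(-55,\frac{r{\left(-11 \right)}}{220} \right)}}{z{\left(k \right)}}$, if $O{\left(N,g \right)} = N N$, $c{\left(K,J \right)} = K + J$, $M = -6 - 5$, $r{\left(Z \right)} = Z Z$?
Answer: $\frac{1089}{20480} \approx 0.053174$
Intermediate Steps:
$r{\left(Z \right)} = Z^{2}$
$M = -11$
$k = 23$ ($k = -28 + 51 = 23$)
$c{\left(K,J \right)} = J + K$
$O{\left(N,g \right)} = N^{2}$
$z{\left(p \right)} = -1024$ ($z{\left(p \right)} = - 4 \left(-16\right)^{2} = \left(-4\right) 256 = -1024$)
$\frac{c{\left(-55,\frac{r{\left(-11 \right)}}{220} \right)}}{z{\left(k \right)}} = \frac{\frac{\left(-11\right)^{2}}{220} - 55}{-1024} = \left(121 \cdot \frac{1}{220} - 55\right) \left(- \frac{1}{1024}\right) = \left(\frac{11}{20} - 55\right) \left(- \frac{1}{1024}\right) = \left(- \frac{1089}{20}\right) \left(- \frac{1}{1024}\right) = \frac{1089}{20480}$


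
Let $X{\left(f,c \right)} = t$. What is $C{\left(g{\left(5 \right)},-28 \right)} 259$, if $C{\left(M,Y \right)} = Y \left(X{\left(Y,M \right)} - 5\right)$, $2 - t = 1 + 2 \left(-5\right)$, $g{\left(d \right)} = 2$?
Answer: $-43512$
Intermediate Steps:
$t = 11$ ($t = 2 - \left(1 + 2 \left(-5\right)\right) = 2 - \left(1 - 10\right) = 2 - -9 = 2 + 9 = 11$)
$X{\left(f,c \right)} = 11$
$C{\left(M,Y \right)} = 6 Y$ ($C{\left(M,Y \right)} = Y \left(11 - 5\right) = Y 6 = 6 Y$)
$C{\left(g{\left(5 \right)},-28 \right)} 259 = 6 \left(-28\right) 259 = \left(-168\right) 259 = -43512$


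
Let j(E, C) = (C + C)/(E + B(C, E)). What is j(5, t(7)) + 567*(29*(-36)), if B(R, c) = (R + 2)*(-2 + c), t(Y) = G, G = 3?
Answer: -5919477/10 ≈ -5.9195e+5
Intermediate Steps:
t(Y) = 3
B(R, c) = (-2 + c)*(2 + R) (B(R, c) = (2 + R)*(-2 + c) = (-2 + c)*(2 + R))
j(E, C) = 2*C/(-4 - 2*C + 3*E + C*E) (j(E, C) = (C + C)/(E + (-4 - 2*C + 2*E + C*E)) = (2*C)/(-4 - 2*C + 3*E + C*E) = 2*C/(-4 - 2*C + 3*E + C*E))
j(5, t(7)) + 567*(29*(-36)) = 2*3/(-4 - 2*3 + 3*5 + 3*5) + 567*(29*(-36)) = 2*3/(-4 - 6 + 15 + 15) + 567*(-1044) = 2*3/20 - 591948 = 2*3*(1/20) - 591948 = 3/10 - 591948 = -5919477/10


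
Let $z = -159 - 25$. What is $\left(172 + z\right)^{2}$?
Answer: $144$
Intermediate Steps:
$z = -184$ ($z = -159 - 25 = -184$)
$\left(172 + z\right)^{2} = \left(172 - 184\right)^{2} = \left(-12\right)^{2} = 144$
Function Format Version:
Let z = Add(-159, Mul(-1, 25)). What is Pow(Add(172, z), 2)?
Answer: 144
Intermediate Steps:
z = -184 (z = Add(-159, -25) = -184)
Pow(Add(172, z), 2) = Pow(Add(172, -184), 2) = Pow(-12, 2) = 144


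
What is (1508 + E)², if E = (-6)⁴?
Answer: 7862416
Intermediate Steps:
E = 1296
(1508 + E)² = (1508 + 1296)² = 2804² = 7862416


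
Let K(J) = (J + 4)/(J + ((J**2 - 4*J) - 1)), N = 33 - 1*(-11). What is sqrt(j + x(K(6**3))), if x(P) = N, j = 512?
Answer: 2*sqrt(139) ≈ 23.580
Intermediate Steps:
N = 44 (N = 33 + 11 = 44)
K(J) = (4 + J)/(-1 + J**2 - 3*J) (K(J) = (4 + J)/(J + (-1 + J**2 - 4*J)) = (4 + J)/(-1 + J**2 - 3*J))
x(P) = 44
sqrt(j + x(K(6**3))) = sqrt(512 + 44) = sqrt(556) = 2*sqrt(139)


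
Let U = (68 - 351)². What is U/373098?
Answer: 80089/373098 ≈ 0.21466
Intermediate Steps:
U = 80089 (U = (-283)² = 80089)
U/373098 = 80089/373098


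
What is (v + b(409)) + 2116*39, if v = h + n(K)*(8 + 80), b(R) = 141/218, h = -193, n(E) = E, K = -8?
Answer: 17794827/218 ≈ 81628.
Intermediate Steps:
b(R) = 141/218 (b(R) = 141*(1/218) = 141/218)
v = -897 (v = -193 - 8*(8 + 80) = -193 - 8*88 = -193 - 704 = -897)
(v + b(409)) + 2116*39 = (-897 + 141/218) + 2116*39 = -195405/218 + 82524 = 17794827/218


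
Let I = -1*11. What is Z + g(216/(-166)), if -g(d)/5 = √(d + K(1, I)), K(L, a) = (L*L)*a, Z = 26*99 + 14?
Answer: 2588 - 5*I*√84743/83 ≈ 2588.0 - 17.537*I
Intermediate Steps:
I = -11
Z = 2588 (Z = 2574 + 14 = 2588)
K(L, a) = a*L² (K(L, a) = L²*a = a*L²)
g(d) = -5*√(-11 + d) (g(d) = -5*√(d - 11*1²) = -5*√(d - 11*1) = -5*√(d - 11) = -5*√(-11 + d))
Z + g(216/(-166)) = 2588 - 5*√(-11 + 216/(-166)) = 2588 - 5*√(-11 + 216*(-1/166)) = 2588 - 5*√(-11 - 108/83) = 2588 - 5*I*√84743/83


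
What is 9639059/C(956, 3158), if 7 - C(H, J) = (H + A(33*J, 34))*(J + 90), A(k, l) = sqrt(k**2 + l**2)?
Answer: 610817529771/2338038134251903 - 8945046752*sqrt(2715139738)/16366266939763321 ≈ -0.028218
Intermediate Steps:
C(H, J) = 7 - (90 + J)*(H + sqrt(1156 + 1089*J**2)) (C(H, J) = 7 - (H + sqrt((33*J)**2 + 34**2))*(J + 90) = 7 - (H + sqrt(1089*J**2 + 1156))*(90 + J) = 7 - (H + sqrt(1156 + 1089*J**2))*(90 + J) = 7 - (90 + J)*(H + sqrt(1156 + 1089*J**2)))
9639059/C(956, 3158) = 9639059/(7 - 90*956 - 90*sqrt(1156 + 1089*3158**2) - 1*956*3158 - 1*3158*sqrt(1156 + 1089*3158**2)) = 9639059/(7 - 86040 - 90*sqrt(1156 + 1089*9972964) - 3019048 - 1*3158*sqrt(1156 + 1089*9972964)) = 9639059/(7 - 86040 - 90*sqrt(1156 + 10860557796) - 3019048 - 1*3158*sqrt(1156 + 10860557796)) = 9639059/(7 - 86040 - 180*sqrt(2715139738) - 3019048 - 1*3158*sqrt(10860558952)) = 9639059/(7 - 86040 - 180*sqrt(2715139738) - 3019048 - 1*3158*2*sqrt(2715139738)) = 9639059/(7 - 86040 - 180*sqrt(2715139738) - 3019048 - 6316*sqrt(2715139738)) = 9639059/(-3105081 - 6496*sqrt(2715139738))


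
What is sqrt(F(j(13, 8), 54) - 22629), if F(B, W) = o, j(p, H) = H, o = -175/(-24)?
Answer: I*sqrt(3257526)/12 ≈ 150.41*I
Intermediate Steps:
o = 175/24 (o = -175*(-1/24) = 175/24 ≈ 7.2917)
F(B, W) = 175/24
sqrt(F(j(13, 8), 54) - 22629) = sqrt(175/24 - 22629) = sqrt(-542921/24) = I*sqrt(3257526)/12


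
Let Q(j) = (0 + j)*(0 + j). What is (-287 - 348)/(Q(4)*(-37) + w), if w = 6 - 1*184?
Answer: 127/154 ≈ 0.82468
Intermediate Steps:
Q(j) = j² (Q(j) = j*j = j²)
w = -178 (w = 6 - 184 = -178)
(-287 - 348)/(Q(4)*(-37) + w) = (-287 - 348)/(4²*(-37) - 178) = -635/(16*(-37) - 178) = -635/(-592 - 178) = -635/(-770) = -635*(-1/770) = 127/154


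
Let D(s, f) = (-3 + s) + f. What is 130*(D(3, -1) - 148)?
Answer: -19370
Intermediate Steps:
D(s, f) = -3 + f + s
130*(D(3, -1) - 148) = 130*((-3 - 1 + 3) - 148) = 130*(-1 - 148) = 130*(-149) = -19370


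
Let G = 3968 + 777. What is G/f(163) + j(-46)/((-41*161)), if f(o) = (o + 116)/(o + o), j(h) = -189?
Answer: 1458705943/263097 ≈ 5544.4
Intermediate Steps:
f(o) = (116 + o)/(2*o) (f(o) = (116 + o)/((2*o)) = (116 + o)*(1/(2*o)) = (116 + o)/(2*o))
G = 4745
G/f(163) + j(-46)/((-41*161)) = 4745/(((½)*(116 + 163)/163)) - 189/((-41*161)) = 4745/(((½)*(1/163)*279)) - 189/(-6601) = 4745/(279/326) - 189*(-1/6601) = 4745*(326/279) + 27/943 = 1546870/279 + 27/943 = 1458705943/263097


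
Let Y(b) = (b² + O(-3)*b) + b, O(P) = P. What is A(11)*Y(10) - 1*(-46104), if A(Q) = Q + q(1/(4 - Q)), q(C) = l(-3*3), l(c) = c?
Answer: 46264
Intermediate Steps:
Y(b) = b² - 2*b (Y(b) = (b² - 3*b) + b = b² - 2*b)
q(C) = -9 (q(C) = -3*3 = -9)
A(Q) = -9 + Q (A(Q) = Q - 9 = -9 + Q)
A(11)*Y(10) - 1*(-46104) = (-9 + 11)*(10*(-2 + 10)) - 1*(-46104) = 2*(10*8) + 46104 = 2*80 + 46104 = 160 + 46104 = 46264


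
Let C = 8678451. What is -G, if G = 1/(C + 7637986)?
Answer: -1/16316437 ≈ -6.1288e-8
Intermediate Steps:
G = 1/16316437 (G = 1/(8678451 + 7637986) = 1/16316437 ≈ 6.1288e-8)
-G = -1*1/16316437 = -1/16316437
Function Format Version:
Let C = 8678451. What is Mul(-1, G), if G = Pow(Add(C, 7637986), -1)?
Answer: Rational(-1, 16316437) ≈ -6.1288e-8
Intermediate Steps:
G = Rational(1, 16316437) (G = Pow(Add(8678451, 7637986), -1) = Pow(16316437, -1) = Rational(1, 16316437) ≈ 6.1288e-8)
Mul(-1, G) = Mul(-1, Rational(1, 16316437)) = Rational(-1, 16316437)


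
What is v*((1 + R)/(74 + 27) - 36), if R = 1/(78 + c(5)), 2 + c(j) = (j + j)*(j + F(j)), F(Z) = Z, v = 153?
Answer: -97883127/17776 ≈ -5506.5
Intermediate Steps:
c(j) = -2 + 4*j² (c(j) = -2 + (j + j)*(j + j) = -2 + (2*j)*(2*j) = -2 + 4*j²)
R = 1/176 (R = 1/(78 + (-2 + 4*5²)) = 1/(78 + (-2 + 4*25)) = 1/(78 + (-2 + 100)) = 1/(78 + 98) = 1/176 ≈ 0.0056818)
v*((1 + R)/(74 + 27) - 36) = 153*((1 + 1/176)/(74 + 27) - 36) = 153*((177/176)/101 - 36) = 153*((177/176)*(1/101) - 36) = 153*(177/17776 - 36) = 153*(-639759/17776) = -97883127/17776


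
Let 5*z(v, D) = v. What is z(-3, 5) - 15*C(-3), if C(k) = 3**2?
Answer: -678/5 ≈ -135.60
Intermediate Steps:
z(v, D) = v/5
C(k) = 9
z(-3, 5) - 15*C(-3) = (1/5)*(-3) - 15*9 = -3/5 - 135 = -678/5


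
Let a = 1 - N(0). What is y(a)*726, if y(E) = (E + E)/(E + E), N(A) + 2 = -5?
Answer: 726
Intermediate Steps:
N(A) = -7 (N(A) = -2 - 5 = -7)
a = 8 (a = 1 - 1*(-7) = 1 + 7 = 8)
y(E) = 1 (y(E) = (2*E)/((2*E)) = (2*E)*(1/(2*E)) = 1)
y(a)*726 = 1*726 = 726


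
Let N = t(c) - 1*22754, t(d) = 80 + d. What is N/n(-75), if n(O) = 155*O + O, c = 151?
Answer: 22523/11700 ≈ 1.9250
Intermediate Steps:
n(O) = 156*O
N = -22523 (N = (80 + 151) - 1*22754 = 231 - 22754 = -22523)
N/n(-75) = -22523/(156*(-75)) = -22523/(-11700) = -22523*(-1/11700) = 22523/11700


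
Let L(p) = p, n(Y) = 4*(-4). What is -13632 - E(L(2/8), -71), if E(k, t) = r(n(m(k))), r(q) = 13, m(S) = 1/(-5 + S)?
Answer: -13645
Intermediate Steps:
n(Y) = -16
E(k, t) = 13
-13632 - E(L(2/8), -71) = -13632 - 1*13 = -13632 - 13 = -13645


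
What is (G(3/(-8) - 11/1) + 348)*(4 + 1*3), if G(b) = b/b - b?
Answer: 20181/8 ≈ 2522.6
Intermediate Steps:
G(b) = 1 - b
(G(3/(-8) - 11/1) + 348)*(4 + 1*3) = ((1 - (3/(-8) - 11/1)) + 348)*(4 + 1*3) = ((1 - (3*(-⅛) - 11*1)) + 348)*(4 + 3) = ((1 - (-3/8 - 11)) + 348)*7 = ((1 - 1*(-91/8)) + 348)*7 = ((1 + 91/8) + 348)*7 = (99/8 + 348)*7 = (2883/8)*7 = 20181/8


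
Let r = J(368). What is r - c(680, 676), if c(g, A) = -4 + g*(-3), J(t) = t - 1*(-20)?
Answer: 2432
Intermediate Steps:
J(t) = 20 + t (J(t) = t + 20 = 20 + t)
c(g, A) = -4 - 3*g
r = 388 (r = 20 + 368 = 388)
r - c(680, 676) = 388 - (-4 - 3*680) = 388 - (-4 - 2040) = 388 - 1*(-2044) = 388 + 2044 = 2432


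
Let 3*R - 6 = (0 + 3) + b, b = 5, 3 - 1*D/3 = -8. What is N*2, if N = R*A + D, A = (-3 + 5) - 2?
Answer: 66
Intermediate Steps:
D = 33 (D = 9 - 3*(-8) = 9 + 24 = 33)
A = 0 (A = 2 - 2 = 0)
R = 14/3 (R = 2 + ((0 + 3) + 5)/3 = 2 + (3 + 5)/3 = 2 + (⅓)*8 = 2 + 8/3 = 14/3 ≈ 4.6667)
N = 33 (N = (14/3)*0 + 33 = 0 + 33 = 33)
N*2 = 33*2 = 66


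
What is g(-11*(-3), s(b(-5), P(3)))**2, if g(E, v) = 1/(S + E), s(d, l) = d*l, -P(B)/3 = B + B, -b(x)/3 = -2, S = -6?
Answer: 1/729 ≈ 0.0013717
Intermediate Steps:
b(x) = 6 (b(x) = -3*(-2) = 6)
P(B) = -6*B (P(B) = -3*(B + B) = -6*B)
g(E, v) = 1/(-6 + E)
g(-11*(-3), s(b(-5), P(3)))**2 = (1/(-6 - 11*(-3)))**2 = (1/(-6 + 33))**2 = (1/27)**2 = 1/729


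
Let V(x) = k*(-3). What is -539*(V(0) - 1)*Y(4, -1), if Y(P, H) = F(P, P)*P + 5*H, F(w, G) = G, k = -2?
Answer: -29645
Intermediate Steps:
Y(P, H) = P² + 5*H (Y(P, H) = P*P + 5*H = P² + 5*H)
V(x) = 6 (V(x) = -2*(-3) = 6)
-539*(V(0) - 1)*Y(4, -1) = -539*(6 - 1)*(4² + 5*(-1)) = -2695*(16 - 5) = -2695*11 = -539*55 = -29645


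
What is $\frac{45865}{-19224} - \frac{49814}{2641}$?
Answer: $- \frac{1078753801}{50770584} \approx -21.248$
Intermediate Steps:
$\frac{45865}{-19224} - \frac{49814}{2641} = 45865 \left(- \frac{1}{19224}\right) - \frac{49814}{2641} = - \frac{45865}{19224} - \frac{49814}{2641} = - \frac{1078753801}{50770584}$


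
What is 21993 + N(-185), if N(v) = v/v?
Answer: 21994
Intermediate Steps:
N(v) = 1
21993 + N(-185) = 21993 + 1 = 21994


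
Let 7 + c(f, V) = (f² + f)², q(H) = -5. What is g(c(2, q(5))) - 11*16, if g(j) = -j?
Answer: -205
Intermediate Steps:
c(f, V) = -7 + (f + f²)² (c(f, V) = -7 + (f² + f)² = -7 + (f + f²)²)
g(c(2, q(5))) - 11*16 = -(-7 + 2²*(1 + 2)²) - 11*16 = -(-7 + 4*3²) - 176 = -(-7 + 4*9) - 176 = -(-7 + 36) - 176 = -1*29 - 176 = -29 - 176 = -205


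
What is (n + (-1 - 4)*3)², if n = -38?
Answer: 2809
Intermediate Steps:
(n + (-1 - 4)*3)² = (-38 + (-1 - 4)*3)² = (-38 - 5*3)² = (-38 - 15)² = (-53)² = 2809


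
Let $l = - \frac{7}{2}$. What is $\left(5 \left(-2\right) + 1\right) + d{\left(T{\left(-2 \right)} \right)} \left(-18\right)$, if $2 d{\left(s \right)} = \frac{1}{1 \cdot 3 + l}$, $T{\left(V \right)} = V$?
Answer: $9$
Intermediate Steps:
$l = - \frac{7}{2}$ ($l = \left(-7\right) \frac{1}{2} = - \frac{7}{2} \approx -3.5$)
$d{\left(s \right)} = -1$ ($d{\left(s \right)} = \frac{1}{2 \left(1 \cdot 3 - \frac{7}{2}\right)} = \frac{1}{2 \left(3 - \frac{7}{2}\right)} = \frac{1}{2 \left(- \frac{1}{2}\right)} = \frac{1}{2} \left(-2\right) = -1$)
$\left(5 \left(-2\right) + 1\right) + d{\left(T{\left(-2 \right)} \right)} \left(-18\right) = \left(5 \left(-2\right) + 1\right) - -18 = \left(-10 + 1\right) + 18 = -9 + 18 = 9$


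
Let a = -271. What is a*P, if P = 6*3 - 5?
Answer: -3523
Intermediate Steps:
P = 13 (P = 18 - 5 = 13)
a*P = -271*13 = -3523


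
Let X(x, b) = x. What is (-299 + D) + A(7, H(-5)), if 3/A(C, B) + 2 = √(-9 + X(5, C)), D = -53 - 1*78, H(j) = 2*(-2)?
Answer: -1723/4 - 3*I/4 ≈ -430.75 - 0.75*I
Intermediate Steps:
H(j) = -4
D = -131 (D = -53 - 78 = -131)
A(C, B) = 3*(-2 - 2*I)/8 (A(C, B) = 3/(-2 + √(-9 + 5)) = 3/(-2 + √(-4)) = 3/(-2 + 2*I) = 3*((-2 - 2*I)/8) = 3*(-2 - 2*I)/8)
(-299 + D) + A(7, H(-5)) = (-299 - 131) + (-¾ - 3*I/4) = -430 + (-¾ - 3*I/4) = -1723/4 - 3*I/4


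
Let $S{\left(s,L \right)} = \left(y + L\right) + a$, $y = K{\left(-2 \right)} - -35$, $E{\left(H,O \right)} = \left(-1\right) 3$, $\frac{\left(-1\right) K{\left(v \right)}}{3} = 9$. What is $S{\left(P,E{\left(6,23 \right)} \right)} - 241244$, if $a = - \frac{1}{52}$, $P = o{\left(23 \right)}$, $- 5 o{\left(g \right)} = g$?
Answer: $- \frac{12544429}{52} \approx -2.4124 \cdot 10^{5}$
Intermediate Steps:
$K{\left(v \right)} = -27$ ($K{\left(v \right)} = \left(-3\right) 9 = -27$)
$o{\left(g \right)} = - \frac{g}{5}$
$E{\left(H,O \right)} = -3$
$P = - \frac{23}{5}$ ($P = \left(- \frac{1}{5}\right) 23 = - \frac{23}{5} \approx -4.6$)
$y = 8$ ($y = -27 - -35 = -27 + 35 = 8$)
$a = - \frac{1}{52}$ ($a = \left(-1\right) \frac{1}{52} = - \frac{1}{52} \approx -0.019231$)
$S{\left(s,L \right)} = \frac{415}{52} + L$ ($S{\left(s,L \right)} = \left(8 + L\right) - \frac{1}{52} = \frac{415}{52} + L$)
$S{\left(P,E{\left(6,23 \right)} \right)} - 241244 = \left(\frac{415}{52} - 3\right) - 241244 = \frac{259}{52} - 241244 = - \frac{12544429}{52}$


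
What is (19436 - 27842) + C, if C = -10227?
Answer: -18633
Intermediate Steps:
(19436 - 27842) + C = (19436 - 27842) - 10227 = -8406 - 10227 = -18633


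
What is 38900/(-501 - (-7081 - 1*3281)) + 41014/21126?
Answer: 204373409/34720581 ≈ 5.8862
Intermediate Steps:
38900/(-501 - (-7081 - 1*3281)) + 41014/21126 = 38900/(-501 - (-7081 - 3281)) + 41014*(1/21126) = 38900/(-501 - 1*(-10362)) + 20507/10563 = 38900/(-501 + 10362) + 20507/10563 = 38900/9861 + 20507/10563 = 204373409/34720581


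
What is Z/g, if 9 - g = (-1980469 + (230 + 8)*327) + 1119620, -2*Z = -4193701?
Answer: 4193701/1566064 ≈ 2.6779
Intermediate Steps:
Z = 4193701/2 (Z = -½*(-4193701) = 4193701/2 ≈ 2.0969e+6)
g = 783032 (g = 9 - ((-1980469 + (230 + 8)*327) + 1119620) = 9 - ((-1980469 + 238*327) + 1119620) = 9 - ((-1980469 + 77826) + 1119620) = 9 - (-1902643 + 1119620) = 9 - 1*(-783023) = 9 + 783023 = 783032)
Z/g = (4193701/2)/783032 = (4193701/2)*(1/783032) = 4193701/1566064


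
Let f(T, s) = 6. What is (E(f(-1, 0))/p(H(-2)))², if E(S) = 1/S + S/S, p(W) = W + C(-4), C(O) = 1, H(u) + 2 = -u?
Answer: 49/36 ≈ 1.3611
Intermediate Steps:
H(u) = -2 - u
p(W) = 1 + W (p(W) = W + 1 = 1 + W)
E(S) = 1 + 1/S (E(S) = 1/S + 1 = 1 + 1/S)
(E(f(-1, 0))/p(H(-2)))² = (((1 + 6)/6)/(1 + (-2 - 1*(-2))))² = (((⅙)*7)/(1 + (-2 + 2)))² = (7/(6*(1 + 0)))² = ((7/6)/1)² = ((7/6)*1)² = (7/6)² = 49/36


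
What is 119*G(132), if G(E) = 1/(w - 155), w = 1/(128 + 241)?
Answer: -43911/57194 ≈ -0.76776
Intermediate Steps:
w = 1/369 ≈ 0.0027100
G(E) = -369/57194 (G(E) = 1/(1/369 - 155) = 1/(-57194/369) = -369/57194)
119*G(132) = 119*(-369/57194) = -43911/57194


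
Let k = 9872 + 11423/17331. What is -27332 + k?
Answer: -302587837/17331 ≈ -17459.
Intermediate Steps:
k = 171103055/17331 (k = 9872 + 11423*(1/17331) = 9872 + 11423/17331 = 171103055/17331 ≈ 9872.7)
-27332 + k = -27332 + 171103055/17331 = -302587837/17331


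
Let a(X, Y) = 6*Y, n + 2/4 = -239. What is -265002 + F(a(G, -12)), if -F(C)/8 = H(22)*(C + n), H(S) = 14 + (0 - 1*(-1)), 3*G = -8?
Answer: -227622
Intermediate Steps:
G = -8/3 (G = (⅓)*(-8) = -8/3 ≈ -2.6667)
n = -479/2 (n = -½ - 239 = -479/2 ≈ -239.50)
H(S) = 15 (H(S) = 14 + (0 + 1) = 14 + 1 = 15)
F(C) = 28740 - 120*C (F(C) = -120*(C - 479/2) = -120*(-479/2 + C) = -8*(-7185/2 + 15*C) = 28740 - 120*C)
-265002 + F(a(G, -12)) = -265002 + (28740 - 720*(-12)) = -265002 + (28740 - 120*(-72)) = -265002 + (28740 + 8640) = -265002 + 37380 = -227622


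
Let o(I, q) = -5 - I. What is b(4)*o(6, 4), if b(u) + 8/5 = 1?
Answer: 33/5 ≈ 6.6000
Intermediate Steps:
b(u) = -⅗ (b(u) = -8/5 + 1 = -⅗)
b(4)*o(6, 4) = -3*(-5 - 1*6)/5 = -3*(-5 - 6)/5 = -⅗*(-11) = 33/5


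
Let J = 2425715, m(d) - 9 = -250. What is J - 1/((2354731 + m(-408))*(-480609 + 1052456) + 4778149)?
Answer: 3266013776526217984/1346412821179 ≈ 2.4257e+6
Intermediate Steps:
m(d) = -241 (m(d) = 9 - 250 = -241)
J - 1/((2354731 + m(-408))*(-480609 + 1052456) + 4778149) = 2425715 - 1/((2354731 - 241)*(-480609 + 1052456) + 4778149) = 2425715 - 1/(2354490*571847 + 4778149) = 2425715 - 1/(1346408043030 + 4778149) = 2425715 - 1/1346412821179 = 3266013776526217984/1346412821179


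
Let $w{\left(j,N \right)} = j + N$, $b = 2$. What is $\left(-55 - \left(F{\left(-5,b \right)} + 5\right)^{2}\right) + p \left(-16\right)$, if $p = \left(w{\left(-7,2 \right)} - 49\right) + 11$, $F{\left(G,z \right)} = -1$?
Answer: $617$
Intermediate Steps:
$w{\left(j,N \right)} = N + j$
$p = -43$ ($p = \left(\left(2 - 7\right) - 49\right) + 11 = \left(-5 - 49\right) + 11 = -54 + 11 = -43$)
$\left(-55 - \left(F{\left(-5,b \right)} + 5\right)^{2}\right) + p \left(-16\right) = \left(-55 - \left(-1 + 5\right)^{2}\right) - -688 = \left(-55 - 4^{2}\right) + 688 = \left(-55 - 16\right) + 688 = -71 + 688 = 617$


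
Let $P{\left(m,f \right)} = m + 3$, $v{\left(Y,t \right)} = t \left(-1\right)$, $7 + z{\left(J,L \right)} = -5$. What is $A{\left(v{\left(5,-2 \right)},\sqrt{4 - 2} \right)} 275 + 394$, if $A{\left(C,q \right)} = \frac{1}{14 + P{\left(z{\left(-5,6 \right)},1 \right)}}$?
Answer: $449$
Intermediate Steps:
$z{\left(J,L \right)} = -12$ ($z{\left(J,L \right)} = -7 - 5 = -12$)
$v{\left(Y,t \right)} = - t$
$P{\left(m,f \right)} = 3 + m$
$A{\left(C,q \right)} = \frac{1}{5}$ ($A{\left(C,q \right)} = \frac{1}{14 + \left(3 - 12\right)} = \frac{1}{14 - 9} = \frac{1}{5}$)
$A{\left(v{\left(5,-2 \right)},\sqrt{4 - 2} \right)} 275 + 394 = \frac{1}{5} \cdot 275 + 394 = 55 + 394 = 449$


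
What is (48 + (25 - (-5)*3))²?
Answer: 7744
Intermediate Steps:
(48 + (25 - (-5)*3))² = (48 + (25 - 1*(-15)))² = (48 + (25 + 15))² = (48 + 40)² = 88² = 7744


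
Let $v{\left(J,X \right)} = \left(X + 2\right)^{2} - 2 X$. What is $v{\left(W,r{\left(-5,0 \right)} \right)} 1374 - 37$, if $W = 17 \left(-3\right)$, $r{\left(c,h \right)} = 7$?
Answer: $92021$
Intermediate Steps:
$W = -51$
$v{\left(J,X \right)} = \left(2 + X\right)^{2} - 2 X$
$v{\left(W,r{\left(-5,0 \right)} \right)} 1374 - 37 = \left(\left(2 + 7\right)^{2} - 14\right) 1374 - 37 = \left(9^{2} - 14\right) 1374 - 37 = \left(81 - 14\right) 1374 - 37 = 67 \cdot 1374 - 37 = 92058 - 37 = 92021$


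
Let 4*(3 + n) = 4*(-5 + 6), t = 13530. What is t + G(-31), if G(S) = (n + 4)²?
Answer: 13534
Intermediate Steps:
n = -2 (n = -3 + (4*(-5 + 6))/4 = -3 + (4*1)/4 = -3 + (¼)*4 = -3 + 1 = -2)
G(S) = 4 (G(S) = (-2 + 4)² = 2² = 4)
t + G(-31) = 13530 + 4 = 13534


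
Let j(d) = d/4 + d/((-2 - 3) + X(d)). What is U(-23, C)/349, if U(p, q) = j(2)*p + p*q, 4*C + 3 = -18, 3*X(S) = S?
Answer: 6233/18148 ≈ 0.34345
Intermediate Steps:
X(S) = S/3
j(d) = d/4 + d/(-5 + d/3) (j(d) = d/4 + d/((-2 - 3) + d/3) = d*(¼) + d/(-5 + d/3) = d/4 + d/(-5 + d/3))
C = -21/4 (C = -¾ + (¼)*(-18) = -¾ - 9/2 = -21/4 ≈ -5.2500)
U(p, q) = p/26 + p*q (U(p, q) = ((¼)*2*(-3 + 2)/(-15 + 2))*p + p*q = ((¼)*2*(-1)/(-13))*p + p*q = ((¼)*2*(-1/13)*(-1))*p + p*q = p/26 + p*q)
U(-23, C)/349 = -23*(1/26 - 21/4)/349 = -23*(-271/52)*(1/349) = (6233/52)*(1/349) = 6233/18148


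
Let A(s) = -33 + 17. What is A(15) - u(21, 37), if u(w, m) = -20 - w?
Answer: 25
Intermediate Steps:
A(s) = -16
A(15) - u(21, 37) = -16 - (-20 - 1*21) = -16 - (-20 - 21) = -16 - 1*(-41) = -16 + 41 = 25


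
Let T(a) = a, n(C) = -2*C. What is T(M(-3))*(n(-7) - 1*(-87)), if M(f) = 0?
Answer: 0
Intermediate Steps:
T(M(-3))*(n(-7) - 1*(-87)) = 0*(-2*(-7) - 1*(-87)) = 0*(14 + 87) = 0*101 = 0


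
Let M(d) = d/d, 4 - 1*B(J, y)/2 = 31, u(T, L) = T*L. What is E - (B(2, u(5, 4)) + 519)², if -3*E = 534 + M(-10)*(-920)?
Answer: -648289/3 ≈ -2.1610e+5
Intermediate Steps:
u(T, L) = L*T
B(J, y) = -54 (B(J, y) = 8 - 2*31 = 8 - 62 = -54)
M(d) = 1
E = 386/3 (E = -(534 + 1*(-920))/3 = -(534 - 920)/3 = -⅓*(-386) = 386/3 ≈ 128.67)
E - (B(2, u(5, 4)) + 519)² = 386/3 - (-54 + 519)² = 386/3 - 1*465² = 386/3 - 1*216225 = 386/3 - 216225 = -648289/3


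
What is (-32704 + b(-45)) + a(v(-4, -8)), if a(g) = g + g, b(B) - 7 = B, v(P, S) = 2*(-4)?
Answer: -32758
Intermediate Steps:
v(P, S) = -8
b(B) = 7 + B
a(g) = 2*g
(-32704 + b(-45)) + a(v(-4, -8)) = (-32704 + (7 - 45)) + 2*(-8) = (-32704 - 38) - 16 = -32742 - 16 = -32758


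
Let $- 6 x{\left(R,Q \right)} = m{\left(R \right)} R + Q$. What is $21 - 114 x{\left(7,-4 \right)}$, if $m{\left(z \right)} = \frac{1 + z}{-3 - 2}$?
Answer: $- \frac{1339}{5} \approx -267.8$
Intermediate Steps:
$m{\left(z \right)} = - \frac{1}{5} - \frac{z}{5}$ ($m{\left(z \right)} = \frac{1 + z}{-5} = \left(1 + z\right) \left(- \frac{1}{5}\right) = - \frac{1}{5} - \frac{z}{5}$)
$x{\left(R,Q \right)} = - \frac{Q}{6} - \frac{R \left(- \frac{1}{5} - \frac{R}{5}\right)}{6}$ ($x{\left(R,Q \right)} = - \frac{\left(- \frac{1}{5} - \frac{R}{5}\right) R + Q}{6} = - \frac{R \left(- \frac{1}{5} - \frac{R}{5}\right) + Q}{6} = - \frac{Q + R \left(- \frac{1}{5} - \frac{R}{5}\right)}{6} = - \frac{Q}{6} - \frac{R \left(- \frac{1}{5} - \frac{R}{5}\right)}{6}$)
$21 - 114 x{\left(7,-4 \right)} = 21 - 114 \left(\left(- \frac{1}{6}\right) \left(-4\right) + \frac{1}{30} \cdot 7 \left(1 + 7\right)\right) = 21 - 114 \left(\frac{2}{3} + \frac{1}{30} \cdot 7 \cdot 8\right) = 21 - 114 \left(\frac{2}{3} + \frac{28}{15}\right) = 21 - \frac{1444}{5} = - \frac{1339}{5}$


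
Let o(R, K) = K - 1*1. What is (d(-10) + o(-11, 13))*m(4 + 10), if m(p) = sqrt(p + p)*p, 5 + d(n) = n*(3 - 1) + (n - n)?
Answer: -364*sqrt(7) ≈ -963.05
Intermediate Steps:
o(R, K) = -1 + K (o(R, K) = K - 1 = -1 + K)
d(n) = -5 + 2*n (d(n) = -5 + (n*(3 - 1) + (n - n)) = -5 + (n*2 + 0) = -5 + (2*n + 0) = -5 + 2*n)
m(p) = sqrt(2)*p**(3/2) (m(p) = sqrt(2*p)*p = (sqrt(2)*sqrt(p))*p = sqrt(2)*p**(3/2))
(d(-10) + o(-11, 13))*m(4 + 10) = ((-5 + 2*(-10)) + (-1 + 13))*(sqrt(2)*(4 + 10)**(3/2)) = ((-5 - 20) + 12)*(sqrt(2)*14**(3/2)) = (-25 + 12)*(sqrt(2)*(14*sqrt(14))) = -364*sqrt(7)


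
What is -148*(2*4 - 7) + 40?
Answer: -108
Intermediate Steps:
-148*(2*4 - 7) + 40 = -148*(8 - 7) + 40 = -148*1 + 40 = -148 + 40 = -108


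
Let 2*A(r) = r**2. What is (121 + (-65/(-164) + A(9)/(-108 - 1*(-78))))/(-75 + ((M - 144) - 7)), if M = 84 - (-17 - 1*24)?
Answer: -49219/41410 ≈ -1.1886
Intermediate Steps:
M = 125 (M = 84 - (-17 - 24) = 84 - 1*(-41) = 84 + 41 = 125)
A(r) = r**2/2
(121 + (-65/(-164) + A(9)/(-108 - 1*(-78))))/(-75 + ((M - 144) - 7)) = (121 + (-65/(-164) + ((1/2)*9**2)/(-108 - 1*(-78))))/(-75 + ((125 - 144) - 7)) = (121 + (-65*(-1/164) + ((1/2)*81)/(-108 + 78)))/(-75 + (-19 - 7)) = (121 + (65/164 + (81/2)/(-30)))/(-75 - 26) = (121 + (65/164 + (81/2)*(-1/30)))/(-101) = (121 + (65/164 - 27/20))*(-1/101) = (121 - 391/410)*(-1/101) = (49219/410)*(-1/101) = -49219/41410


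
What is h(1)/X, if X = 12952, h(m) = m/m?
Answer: 1/12952 ≈ 7.7208e-5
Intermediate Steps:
h(m) = 1
h(1)/X = 1/12952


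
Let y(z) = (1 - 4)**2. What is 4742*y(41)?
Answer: 42678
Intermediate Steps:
y(z) = 9 (y(z) = (-3)**2 = 9)
4742*y(41) = 4742*9 = 42678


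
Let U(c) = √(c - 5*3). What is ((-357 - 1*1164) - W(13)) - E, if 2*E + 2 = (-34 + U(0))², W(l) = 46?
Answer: -4273/2 + 34*I*√15 ≈ -2136.5 + 131.68*I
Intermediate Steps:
U(c) = √(-15 + c) (U(c) = √(c - 15) = √(-15 + c))
E = -1 + (-34 + I*√15)²/2 (E = -1 + (-34 + √(-15 + 0))²/2 = -1 + (-34 + √(-15))²/2 = -1 + (-34 + I*√15)²/2 ≈ 569.5 - 131.68*I)
((-357 - 1*1164) - W(13)) - E = ((-357 - 1*1164) - 1*46) - (1139/2 - 34*I*√15) = ((-357 - 1164) - 46) + (-1139/2 + 34*I*√15) = (-1521 - 46) + (-1139/2 + 34*I*√15) = -1567 + (-1139/2 + 34*I*√15) = -4273/2 + 34*I*√15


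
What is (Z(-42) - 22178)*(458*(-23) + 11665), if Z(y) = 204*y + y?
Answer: -34821228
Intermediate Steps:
Z(y) = 205*y
(Z(-42) - 22178)*(458*(-23) + 11665) = (205*(-42) - 22178)*(458*(-23) + 11665) = (-8610 - 22178)*(-10534 + 11665) = -30788*1131 = -34821228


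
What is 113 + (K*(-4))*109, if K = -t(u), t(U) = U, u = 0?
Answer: 113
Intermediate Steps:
K = 0 (K = -1*0 = 0)
113 + (K*(-4))*109 = 113 + (0*(-4))*109 = 113 + 0*109 = 113 + 0 = 113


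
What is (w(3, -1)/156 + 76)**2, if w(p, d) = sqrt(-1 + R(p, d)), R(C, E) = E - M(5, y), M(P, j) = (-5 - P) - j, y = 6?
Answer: (11856 + sqrt(14))**2/24336 ≈ 5779.6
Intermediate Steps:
M(P, j) = -5 - P - j
R(C, E) = 16 + E (R(C, E) = E - (-5 - 1*5 - 1*6) = E - (-5 - 5 - 6) = E - 1*(-16) = E + 16 = 16 + E)
w(p, d) = sqrt(15 + d) (w(p, d) = sqrt(-1 + (16 + d)) = sqrt(15 + d))
(w(3, -1)/156 + 76)**2 = (sqrt(15 - 1)/156 + 76)**2 = (sqrt(14)*(1/156) + 76)**2 = (sqrt(14)/156 + 76)**2 = (76 + sqrt(14)/156)**2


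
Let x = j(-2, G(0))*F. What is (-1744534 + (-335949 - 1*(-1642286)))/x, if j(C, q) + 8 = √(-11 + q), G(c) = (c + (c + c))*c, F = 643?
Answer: 3505576/48225 + 438197*I*√11/48225 ≈ 72.692 + 30.137*I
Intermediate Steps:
G(c) = 3*c² (G(c) = (c + 2*c)*c = (3*c)*c = 3*c²)
j(C, q) = -8 + √(-11 + q)
x = -5144 + 643*I*√11 (x = (-8 + √(-11 + 3*0²))*643 = (-8 + √(-11 + 3*0))*643 = (-8 + √(-11 + 0))*643 = (-8 + √(-11))*643 = (-8 + I*√11)*643 = -5144 + 643*I*√11 ≈ -5144.0 + 2132.6*I)
(-1744534 + (-335949 - 1*(-1642286)))/x = (-1744534 + (-335949 - 1*(-1642286)))/(-5144 + 643*I*√11) = (-1744534 + (-335949 + 1642286))/(-5144 + 643*I*√11) = (-1744534 + 1306337)/(-5144 + 643*I*√11) = -438197/(-5144 + 643*I*√11)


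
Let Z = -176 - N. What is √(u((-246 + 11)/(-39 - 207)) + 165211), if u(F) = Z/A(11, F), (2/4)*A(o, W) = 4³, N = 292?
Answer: √10573270/8 ≈ 406.46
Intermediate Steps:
A(o, W) = 128 (A(o, W) = 2*4³ = 2*64 = 128)
Z = -468 (Z = -176 - 1*292 = -176 - 292 = -468)
u(F) = -117/32 (u(F) = -468/128 = -468*1/128 = -117/32)
√(u((-246 + 11)/(-39 - 207)) + 165211) = √(-117/32 + 165211) = √(5286635/32) = √10573270/8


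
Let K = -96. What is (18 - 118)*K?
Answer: 9600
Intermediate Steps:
(18 - 118)*K = (18 - 118)*(-96) = -100*(-96) = 9600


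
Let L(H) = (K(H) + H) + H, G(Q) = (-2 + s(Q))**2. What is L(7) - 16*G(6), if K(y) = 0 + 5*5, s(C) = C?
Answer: -217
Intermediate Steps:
K(y) = 25 (K(y) = 0 + 25 = 25)
G(Q) = (-2 + Q)**2
L(H) = 25 + 2*H (L(H) = (25 + H) + H = 25 + 2*H)
L(7) - 16*G(6) = (25 + 2*7) - 16*(-2 + 6)**2 = (25 + 14) - 16*4**2 = 39 - 16*16 = 39 - 256 = -217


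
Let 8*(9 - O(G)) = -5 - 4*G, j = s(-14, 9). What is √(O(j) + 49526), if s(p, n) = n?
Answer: √792642/4 ≈ 222.58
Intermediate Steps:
j = 9
O(G) = 77/8 + G/2 (O(G) = 9 - (-5 - 4*G)/8 = 9 + (5/8 + G/2) = 77/8 + G/2)
√(O(j) + 49526) = √((77/8 + (½)*9) + 49526) = √((77/8 + 9/2) + 49526) = √(113/8 + 49526) = √(396321/8) = √792642/4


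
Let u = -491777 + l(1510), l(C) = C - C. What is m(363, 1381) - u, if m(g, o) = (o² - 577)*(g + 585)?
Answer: 1807933409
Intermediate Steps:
l(C) = 0
u = -491777 (u = -491777 + 0 = -491777)
m(g, o) = (-577 + o²)*(585 + g)
m(363, 1381) - u = (-337545 - 577*363 + 585*1381² + 363*1381²) - 1*(-491777) = (-337545 - 209451 + 585*1907161 + 363*1907161) + 491777 = (-337545 - 209451 + 1115689185 + 692299443) + 491777 = 1807441632 + 491777 = 1807933409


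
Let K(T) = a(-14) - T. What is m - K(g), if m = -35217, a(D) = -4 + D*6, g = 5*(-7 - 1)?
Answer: -35169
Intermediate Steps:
g = -40 (g = 5*(-8) = -40)
a(D) = -4 + 6*D
K(T) = -88 - T (K(T) = (-4 + 6*(-14)) - T = (-4 - 84) - T = -88 - T)
m - K(g) = -35217 - (-88 - 1*(-40)) = -35217 - (-88 + 40) = -35217 - 1*(-48) = -35217 + 48 = -35169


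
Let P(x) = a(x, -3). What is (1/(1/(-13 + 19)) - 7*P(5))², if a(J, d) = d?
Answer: 729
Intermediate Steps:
P(x) = -3
(1/(1/(-13 + 19)) - 7*P(5))² = (1/(1/(-13 + 19)) - 7*(-3))² = (1/(1/6) + 21)² = (1/(⅙) + 21)² = (6 + 21)² = 27² = 729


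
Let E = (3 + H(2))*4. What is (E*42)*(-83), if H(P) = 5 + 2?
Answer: -139440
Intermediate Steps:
H(P) = 7
E = 40 (E = (3 + 7)*4 = 10*4 = 40)
(E*42)*(-83) = (40*42)*(-83) = 1680*(-83) = -139440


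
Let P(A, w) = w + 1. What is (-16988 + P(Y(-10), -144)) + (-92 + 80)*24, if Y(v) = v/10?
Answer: -17419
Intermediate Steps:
Y(v) = v/10 (Y(v) = v*(⅒) = v/10)
P(A, w) = 1 + w
(-16988 + P(Y(-10), -144)) + (-92 + 80)*24 = (-16988 + (1 - 144)) + (-92 + 80)*24 = (-16988 - 143) - 12*24 = -17131 - 288 = -17419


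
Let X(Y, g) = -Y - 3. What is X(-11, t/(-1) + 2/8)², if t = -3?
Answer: 64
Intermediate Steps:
X(Y, g) = -3 - Y
X(-11, t/(-1) + 2/8)² = (-3 - 1*(-11))² = (-3 + 11)² = 8² = 64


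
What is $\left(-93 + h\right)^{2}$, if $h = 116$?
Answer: $529$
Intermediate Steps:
$\left(-93 + h\right)^{2} = \left(-93 + 116\right)^{2} = 23^{2} = 529$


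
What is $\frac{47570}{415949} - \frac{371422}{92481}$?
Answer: $- \frac{150093288308}{38467379469} \approx -3.9018$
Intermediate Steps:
$\frac{47570}{415949} - \frac{371422}{92481} = - \frac{150093288308}{38467379469}$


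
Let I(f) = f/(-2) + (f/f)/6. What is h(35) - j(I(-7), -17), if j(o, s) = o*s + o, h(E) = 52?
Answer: 332/3 ≈ 110.67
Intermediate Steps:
I(f) = 1/6 - f/2 (I(f) = f*(-1/2) + 1*(1/6) = -f/2 + 1/6 = 1/6 - f/2)
j(o, s) = o + o*s
h(35) - j(I(-7), -17) = 52 - (1/6 - 1/2*(-7))*(1 - 17) = 52 - (1/6 + 7/2)*(-16) = 52 - 11*(-16)/3 = 52 - 1*(-176/3) = 52 + 176/3 = 332/3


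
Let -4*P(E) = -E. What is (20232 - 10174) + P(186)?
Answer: 20209/2 ≈ 10105.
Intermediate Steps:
P(E) = E/4 (P(E) = -(-1)*E/4 = E/4)
(20232 - 10174) + P(186) = (20232 - 10174) + (1/4)*186 = 10058 + 93/2 = 20209/2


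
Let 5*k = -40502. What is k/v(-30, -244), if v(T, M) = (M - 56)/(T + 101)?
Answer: 1437821/750 ≈ 1917.1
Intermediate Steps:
v(T, M) = (-56 + M)/(101 + T)
k = -40502/5 (k = (⅕)*(-40502) = -40502/5 ≈ -8100.4)
k/v(-30, -244) = -40502*(101 - 30)/(-56 - 244)/5 = -40502/(5*(-300/71)) = -40502/5*(-71/300) = 1437821/750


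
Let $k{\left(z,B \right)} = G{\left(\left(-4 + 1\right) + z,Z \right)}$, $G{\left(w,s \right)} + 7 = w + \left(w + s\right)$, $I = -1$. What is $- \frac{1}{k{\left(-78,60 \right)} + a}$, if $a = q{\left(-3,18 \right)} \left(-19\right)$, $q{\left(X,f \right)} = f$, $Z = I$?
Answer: $\frac{1}{512} \approx 0.0019531$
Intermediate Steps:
$Z = -1$
$G{\left(w,s \right)} = -7 + s + 2 w$ ($G{\left(w,s \right)} = -7 + \left(w + \left(w + s\right)\right) = -7 + \left(w + \left(s + w\right)\right) = -7 + \left(s + 2 w\right) = -7 + s + 2 w$)
$k{\left(z,B \right)} = -14 + 2 z$ ($k{\left(z,B \right)} = -7 - 1 + 2 \left(\left(-4 + 1\right) + z\right) = -7 - 1 + 2 \left(-3 + z\right) = -7 - 1 + \left(-6 + 2 z\right) = -14 + 2 z$)
$a = -342$ ($a = 18 \left(-19\right) = -342$)
$- \frac{1}{k{\left(-78,60 \right)} + a} = - \frac{1}{\left(-14 + 2 \left(-78\right)\right) - 342} = - \frac{1}{\left(-14 - 156\right) - 342} = - \frac{1}{-170 - 342} = - \frac{1}{-512} = \left(-1\right) \left(- \frac{1}{512}\right) = \frac{1}{512}$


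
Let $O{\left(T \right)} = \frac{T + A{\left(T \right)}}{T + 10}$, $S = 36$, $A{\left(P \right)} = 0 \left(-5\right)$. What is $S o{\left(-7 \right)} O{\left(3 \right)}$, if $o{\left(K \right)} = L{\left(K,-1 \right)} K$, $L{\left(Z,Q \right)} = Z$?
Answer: $\frac{5292}{13} \approx 407.08$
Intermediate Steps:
$A{\left(P \right)} = 0$
$o{\left(K \right)} = K^{2}$ ($o{\left(K \right)} = K K = K^{2}$)
$O{\left(T \right)} = \frac{T}{10 + T}$ ($O{\left(T \right)} = \frac{T + 0}{T + 10} = \frac{T}{10 + T}$)
$S o{\left(-7 \right)} O{\left(3 \right)} = 36 \left(-7\right)^{2} \frac{3}{10 + 3} = 36 \cdot 49 \cdot \frac{3}{13} = 1764 \cdot 3 \cdot \frac{1}{13} = 1764 \cdot \frac{3}{13} = \frac{5292}{13}$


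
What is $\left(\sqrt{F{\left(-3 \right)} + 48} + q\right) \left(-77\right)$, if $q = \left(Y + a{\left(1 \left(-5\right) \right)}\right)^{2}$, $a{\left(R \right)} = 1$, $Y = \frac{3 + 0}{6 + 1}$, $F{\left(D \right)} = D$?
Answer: $- \frac{1100}{7} - 231 \sqrt{5} \approx -673.67$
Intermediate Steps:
$Y = \frac{3}{7} \approx 0.42857$
$q = \frac{100}{49}$ ($q = \left(\frac{3}{7} + 1\right)^{2} = \left(\frac{10}{7}\right)^{2} = \frac{100}{49} \approx 2.0408$)
$\left(\sqrt{F{\left(-3 \right)} + 48} + q\right) \left(-77\right) = \left(\sqrt{-3 + 48} + \frac{100}{49}\right) \left(-77\right) = \left(\sqrt{45} + \frac{100}{49}\right) \left(-77\right) = \left(3 \sqrt{5} + \frac{100}{49}\right) \left(-77\right) = \left(\frac{100}{49} + 3 \sqrt{5}\right) \left(-77\right) = - \frac{1100}{7} - 231 \sqrt{5}$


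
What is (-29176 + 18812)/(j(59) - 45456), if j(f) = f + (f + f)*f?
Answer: 10364/38435 ≈ 0.26965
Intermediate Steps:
j(f) = f + 2*f² (j(f) = f + (2*f)*f = f + 2*f²)
(-29176 + 18812)/(j(59) - 45456) = (-29176 + 18812)/(59*(1 + 2*59) - 45456) = -10364/(59*(1 + 118) - 45456) = -10364/(59*119 - 45456) = -10364/(7021 - 45456) = -10364/(-38435) = -10364*(-1/38435) = 10364/38435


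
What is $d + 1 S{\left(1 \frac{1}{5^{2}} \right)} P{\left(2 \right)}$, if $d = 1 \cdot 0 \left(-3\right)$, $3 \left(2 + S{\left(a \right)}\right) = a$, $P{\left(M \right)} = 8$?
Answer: $- \frac{1192}{75} \approx -15.893$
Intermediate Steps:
$S{\left(a \right)} = -2 + \frac{a}{3}$
$d = 0$ ($d = 0 \left(-3\right) = 0$)
$d + 1 S{\left(1 \frac{1}{5^{2}} \right)} P{\left(2 \right)} = 0 + 1 \left(-2 + \frac{1 \frac{1}{5^{2}}}{3}\right) 8 = 0 + 1 \left(-2 + \frac{1 \cdot \frac{1}{25}}{3}\right) 8 = 0 + 1 \left(-2 + \frac{1}{3} \cdot \frac{1}{25}\right) 8 = 0 + 1 \left(-2 + \frac{1}{75}\right) 8 = 0 + 1 \left(- \frac{149}{75}\right) 8 = 0 - \frac{1192}{75} = - \frac{1192}{75}$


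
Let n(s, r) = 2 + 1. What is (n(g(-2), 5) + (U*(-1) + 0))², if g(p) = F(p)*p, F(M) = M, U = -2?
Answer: 25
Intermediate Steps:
g(p) = p² (g(p) = p*p = p²)
n(s, r) = 3
(n(g(-2), 5) + (U*(-1) + 0))² = (3 + (-2*(-1) + 0))² = (3 + (2 + 0))² = (3 + 2)² = 5² = 25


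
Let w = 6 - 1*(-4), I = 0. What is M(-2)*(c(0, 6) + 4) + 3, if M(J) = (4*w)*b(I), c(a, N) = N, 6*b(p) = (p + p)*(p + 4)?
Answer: 3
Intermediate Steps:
b(p) = p*(4 + p)/3 (b(p) = ((p + p)*(p + 4))/6 = ((2*p)*(4 + p))/6 = (2*p*(4 + p))/6 = p*(4 + p)/3)
w = 10 (w = 6 + 4 = 10)
M(J) = 0 (M(J) = (4*10)*((⅓)*0*(4 + 0)) = 40*((⅓)*0*4) = 40*0 = 0)
M(-2)*(c(0, 6) + 4) + 3 = 0*(6 + 4) + 3 = 0*10 + 3 = 0 + 3 = 3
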